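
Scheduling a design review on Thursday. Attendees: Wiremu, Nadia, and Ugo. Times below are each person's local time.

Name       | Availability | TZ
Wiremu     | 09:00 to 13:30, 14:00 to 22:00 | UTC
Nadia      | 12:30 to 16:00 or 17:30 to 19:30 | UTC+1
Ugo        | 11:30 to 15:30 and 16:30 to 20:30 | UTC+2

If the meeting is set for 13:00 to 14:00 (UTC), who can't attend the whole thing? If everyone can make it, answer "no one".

Wiremu in UTC: 09:00-13:30, 14:00-22:00.
Nadia in UTC: 11:30-15:00, 16:30-18:30 (subtract 1h to convert from UTC+1).
Ugo in UTC: 09:30-13:30, 14:30-18:30 (subtract 2h to convert from UTC+2).
Wiremu: not fully free for 13:00-14:00. Nadia: free for 13:00-14:00. Ugo: not fully free for 13:00-14:00.

Ugo, Wiremu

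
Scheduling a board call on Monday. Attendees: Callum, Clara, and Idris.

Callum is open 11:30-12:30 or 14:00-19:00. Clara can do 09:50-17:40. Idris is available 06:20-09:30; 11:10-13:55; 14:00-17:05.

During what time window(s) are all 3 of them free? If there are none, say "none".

11:30-12:30, 14:00-17:05

Callum ∩ Clara: 11:30-12:30, 14:00-17:40.
Callum ∩ Clara ∩ Idris: 11:30-12:30, 14:00-17:05.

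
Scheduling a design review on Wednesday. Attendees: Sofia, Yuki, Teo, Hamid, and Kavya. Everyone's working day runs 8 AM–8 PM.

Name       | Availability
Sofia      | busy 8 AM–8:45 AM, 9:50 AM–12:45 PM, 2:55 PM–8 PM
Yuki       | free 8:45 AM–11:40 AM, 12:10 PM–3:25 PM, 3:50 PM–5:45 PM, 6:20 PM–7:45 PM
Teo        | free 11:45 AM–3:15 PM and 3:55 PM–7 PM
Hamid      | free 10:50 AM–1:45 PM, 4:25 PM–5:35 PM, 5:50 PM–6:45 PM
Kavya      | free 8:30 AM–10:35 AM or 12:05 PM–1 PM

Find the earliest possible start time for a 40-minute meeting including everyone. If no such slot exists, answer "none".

Sofia free: 08:45-09:50, 12:45-14:55 (invert busy blocks within the working day).
Yuki free: 08:45-11:40, 12:10-15:25, 15:50-17:45, 18:20-19:45.
Teo free: 11:45-15:15, 15:55-19:00.
Hamid free: 10:50-13:45, 16:25-17:35, 17:50-18:45.
Kavya free: 08:30-10:35, 12:05-13:00.
Sofia ∩ Yuki: 08:45-09:50, 12:45-14:55.
Sofia ∩ Yuki ∩ Teo: 12:45-14:55.
Sofia ∩ Yuki ∩ Teo ∩ Hamid: 12:45-13:45.
Sofia ∩ Yuki ∩ Teo ∩ Hamid ∩ Kavya: 12:45-13:00.
So the common availability across everyone is 12:45-13:00.
No common window is at least 40 minutes long.

none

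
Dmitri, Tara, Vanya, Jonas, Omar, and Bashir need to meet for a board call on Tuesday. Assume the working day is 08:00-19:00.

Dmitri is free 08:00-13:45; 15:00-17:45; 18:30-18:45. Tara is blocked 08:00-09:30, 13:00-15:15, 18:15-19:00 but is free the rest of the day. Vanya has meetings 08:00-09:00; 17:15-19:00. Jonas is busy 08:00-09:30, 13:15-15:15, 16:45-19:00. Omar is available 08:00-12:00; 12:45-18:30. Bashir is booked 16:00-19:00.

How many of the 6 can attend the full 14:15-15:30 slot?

3

Dmitri free: 08:00-13:45, 15:00-17:45, 18:30-18:45.
Tara free: 09:30-13:00, 15:15-18:15 (invert busy blocks within the working day).
Vanya free: 09:00-17:15 (invert busy blocks within the working day).
Jonas free: 09:30-13:15, 15:15-16:45 (invert busy blocks within the working day).
Omar free: 08:00-12:00, 12:45-18:30.
Bashir free: 08:00-16:00 (invert busy blocks within the working day).
Vanya, Omar, and Bashir can make the full 14:15-15:30 slot — that's 3.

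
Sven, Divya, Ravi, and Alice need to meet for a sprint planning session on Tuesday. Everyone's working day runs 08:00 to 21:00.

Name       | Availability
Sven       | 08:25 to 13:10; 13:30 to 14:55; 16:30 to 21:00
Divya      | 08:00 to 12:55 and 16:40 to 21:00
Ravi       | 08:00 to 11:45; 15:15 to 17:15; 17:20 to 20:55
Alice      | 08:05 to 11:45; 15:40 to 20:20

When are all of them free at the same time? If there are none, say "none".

Sven ∩ Divya: 08:25-12:55, 16:40-21:00.
Sven ∩ Divya ∩ Ravi: 08:25-11:45, 16:40-17:15, 17:20-20:55.
Sven ∩ Divya ∩ Ravi ∩ Alice: 08:25-11:45, 16:40-17:15, 17:20-20:20.
Those are the intersection windows.

08:25-11:45, 16:40-17:15, 17:20-20:20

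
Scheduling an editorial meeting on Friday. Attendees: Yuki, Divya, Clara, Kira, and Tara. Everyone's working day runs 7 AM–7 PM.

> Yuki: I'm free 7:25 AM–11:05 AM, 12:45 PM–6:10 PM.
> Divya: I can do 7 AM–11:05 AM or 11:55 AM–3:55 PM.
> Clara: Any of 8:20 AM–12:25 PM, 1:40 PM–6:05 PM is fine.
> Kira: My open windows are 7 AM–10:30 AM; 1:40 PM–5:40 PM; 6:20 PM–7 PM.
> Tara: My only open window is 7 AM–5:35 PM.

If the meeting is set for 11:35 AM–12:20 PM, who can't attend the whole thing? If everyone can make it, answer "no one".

Yuki: not fully free for 11:35-12:20. Divya: not fully free for 11:35-12:20. Clara: free for 11:35-12:20. Kira: not fully free for 11:35-12:20. Tara: free for 11:35-12:20.

Divya, Kira, Yuki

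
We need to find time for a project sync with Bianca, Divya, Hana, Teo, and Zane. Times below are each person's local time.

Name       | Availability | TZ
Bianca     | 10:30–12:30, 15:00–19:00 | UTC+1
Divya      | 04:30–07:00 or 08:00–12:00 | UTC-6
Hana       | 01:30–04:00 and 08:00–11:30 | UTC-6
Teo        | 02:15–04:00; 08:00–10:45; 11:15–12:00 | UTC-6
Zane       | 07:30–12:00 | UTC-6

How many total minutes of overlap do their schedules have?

Bianca in UTC: 09:30-11:30, 14:00-18:00 (subtract 1h to convert from UTC+1).
Divya in UTC: 10:30-13:00, 14:00-18:00 (add 6h to convert from UTC-6).
Hana in UTC: 07:30-10:00, 14:00-17:30 (add 6h to convert from UTC-6).
Teo in UTC: 08:15-10:00, 14:00-16:45, 17:15-18:00 (add 6h to convert from UTC-6).
Zane in UTC: 13:30-18:00 (add 6h to convert from UTC-6).
Bianca ∩ Divya: 10:30-11:30, 14:00-18:00.
Bianca ∩ Divya ∩ Hana: 14:00-17:30.
Bianca ∩ Divya ∩ Hana ∩ Teo: 14:00-16:45, 17:15-17:30.
Bianca ∩ Divya ∩ Hana ∩ Teo ∩ Zane: 14:00-16:45, 17:15-17:30.
Summing the common windows: 165 + 15 = 180 minutes.

180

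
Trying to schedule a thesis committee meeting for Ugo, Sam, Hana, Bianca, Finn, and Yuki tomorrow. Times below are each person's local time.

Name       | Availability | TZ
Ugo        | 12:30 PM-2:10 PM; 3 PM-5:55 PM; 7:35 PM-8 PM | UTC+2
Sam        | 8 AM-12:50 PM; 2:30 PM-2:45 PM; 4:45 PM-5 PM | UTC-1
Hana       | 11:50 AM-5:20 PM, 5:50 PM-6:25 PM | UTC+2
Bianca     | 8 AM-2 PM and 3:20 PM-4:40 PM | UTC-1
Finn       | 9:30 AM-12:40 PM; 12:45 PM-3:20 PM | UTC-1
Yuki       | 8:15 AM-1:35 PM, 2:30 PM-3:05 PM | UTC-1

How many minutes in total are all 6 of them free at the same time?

145

Ugo in UTC: 10:30-12:10, 13:00-15:55, 17:35-18:00 (subtract 2h to convert from UTC+2).
Sam in UTC: 09:00-13:50, 15:30-15:45, 17:45-18:00 (add 1h to convert from UTC-1).
Hana in UTC: 09:50-15:20, 15:50-16:25 (subtract 2h to convert from UTC+2).
Bianca in UTC: 09:00-15:00, 16:20-17:40 (add 1h to convert from UTC-1).
Finn in UTC: 10:30-13:40, 13:45-16:20 (add 1h to convert from UTC-1).
Yuki in UTC: 09:15-14:35, 15:30-16:05 (add 1h to convert from UTC-1).
Ugo ∩ Sam: 10:30-12:10, 13:00-13:50, 15:30-15:45, 17:45-18:00.
Ugo ∩ Sam ∩ Hana: 10:30-12:10, 13:00-13:50.
Ugo ∩ Sam ∩ Hana ∩ Bianca: 10:30-12:10, 13:00-13:50.
Ugo ∩ Sam ∩ Hana ∩ Bianca ∩ Finn: 10:30-12:10, 13:00-13:40, 13:45-13:50.
Ugo ∩ Sam ∩ Hana ∩ Bianca ∩ Finn ∩ Yuki: 10:30-12:10, 13:00-13:40, 13:45-13:50.
Summing the common windows: 100 + 40 + 5 = 145 minutes.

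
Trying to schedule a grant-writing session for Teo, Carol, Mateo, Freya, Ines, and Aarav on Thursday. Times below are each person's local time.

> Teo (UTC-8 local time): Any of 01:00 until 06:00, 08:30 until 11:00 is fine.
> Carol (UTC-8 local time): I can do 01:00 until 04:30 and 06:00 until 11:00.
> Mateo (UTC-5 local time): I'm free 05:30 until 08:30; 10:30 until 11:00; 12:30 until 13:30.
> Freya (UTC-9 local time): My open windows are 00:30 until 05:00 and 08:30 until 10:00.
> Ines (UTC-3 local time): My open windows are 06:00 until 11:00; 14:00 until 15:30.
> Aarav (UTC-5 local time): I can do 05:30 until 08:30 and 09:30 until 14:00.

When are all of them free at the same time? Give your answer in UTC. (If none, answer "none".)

10:30-12:30, 17:30-18:30

Teo in UTC: 09:00-14:00, 16:30-19:00 (add 8h to convert from UTC-8).
Carol in UTC: 09:00-12:30, 14:00-19:00 (add 8h to convert from UTC-8).
Mateo in UTC: 10:30-13:30, 15:30-16:00, 17:30-18:30 (add 5h to convert from UTC-5).
Freya in UTC: 09:30-14:00, 17:30-19:00 (add 9h to convert from UTC-9).
Ines in UTC: 09:00-14:00, 17:00-18:30 (add 3h to convert from UTC-3).
Aarav in UTC: 10:30-13:30, 14:30-19:00 (add 5h to convert from UTC-5).
Teo ∩ Carol: 09:00-12:30, 16:30-19:00.
Teo ∩ Carol ∩ Mateo: 10:30-12:30, 17:30-18:30.
Teo ∩ Carol ∩ Mateo ∩ Freya: 10:30-12:30, 17:30-18:30.
Teo ∩ Carol ∩ Mateo ∩ Freya ∩ Ines: 10:30-12:30, 17:30-18:30.
Teo ∩ Carol ∩ Mateo ∩ Freya ∩ Ines ∩ Aarav: 10:30-12:30, 17:30-18:30.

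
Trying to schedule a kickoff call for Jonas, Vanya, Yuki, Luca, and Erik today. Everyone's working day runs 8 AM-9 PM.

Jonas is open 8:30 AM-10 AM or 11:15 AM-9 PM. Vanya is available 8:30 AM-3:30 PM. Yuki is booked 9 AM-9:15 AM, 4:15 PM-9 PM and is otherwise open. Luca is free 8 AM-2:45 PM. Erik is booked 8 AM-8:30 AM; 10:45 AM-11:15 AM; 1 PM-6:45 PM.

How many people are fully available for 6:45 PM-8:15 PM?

Jonas free: 08:30-10:00, 11:15-21:00.
Vanya free: 08:30-15:30.
Yuki free: 08:00-09:00, 09:15-16:15 (invert busy blocks within the working day).
Luca free: 08:00-14:45.
Erik free: 08:30-10:45, 11:15-13:00, 18:45-21:00 (invert busy blocks within the working day).
Jonas and Erik can make the full 18:45-20:15 slot — that's 2.

2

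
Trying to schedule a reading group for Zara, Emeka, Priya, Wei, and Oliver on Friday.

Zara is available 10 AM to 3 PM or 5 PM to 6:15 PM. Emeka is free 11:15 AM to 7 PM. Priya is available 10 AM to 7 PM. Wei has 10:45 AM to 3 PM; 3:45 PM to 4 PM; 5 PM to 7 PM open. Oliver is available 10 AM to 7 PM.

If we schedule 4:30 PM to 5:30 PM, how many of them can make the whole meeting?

Emeka, Priya, and Oliver can make the full 16:30-17:30 slot — that's 3.

3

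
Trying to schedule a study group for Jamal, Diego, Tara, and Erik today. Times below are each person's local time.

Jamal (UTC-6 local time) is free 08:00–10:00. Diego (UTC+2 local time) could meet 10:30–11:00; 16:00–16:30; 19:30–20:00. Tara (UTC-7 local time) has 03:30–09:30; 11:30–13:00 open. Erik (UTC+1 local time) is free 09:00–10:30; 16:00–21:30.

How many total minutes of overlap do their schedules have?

Jamal in UTC: 14:00-16:00 (add 6h to convert from UTC-6).
Diego in UTC: 08:30-09:00, 14:00-14:30, 17:30-18:00 (subtract 2h to convert from UTC+2).
Tara in UTC: 10:30-16:30, 18:30-20:00 (add 7h to convert from UTC-7).
Erik in UTC: 08:00-09:30, 15:00-20:30 (subtract 1h to convert from UTC+1).
Jamal ∩ Diego: 14:00-14:30.
Jamal ∩ Diego ∩ Tara: 14:00-14:30.
Jamal ∩ Diego ∩ Tara ∩ Erik: ∅.
There is no time when everyone is free.
There is no common window, so the total is 0 minutes.

0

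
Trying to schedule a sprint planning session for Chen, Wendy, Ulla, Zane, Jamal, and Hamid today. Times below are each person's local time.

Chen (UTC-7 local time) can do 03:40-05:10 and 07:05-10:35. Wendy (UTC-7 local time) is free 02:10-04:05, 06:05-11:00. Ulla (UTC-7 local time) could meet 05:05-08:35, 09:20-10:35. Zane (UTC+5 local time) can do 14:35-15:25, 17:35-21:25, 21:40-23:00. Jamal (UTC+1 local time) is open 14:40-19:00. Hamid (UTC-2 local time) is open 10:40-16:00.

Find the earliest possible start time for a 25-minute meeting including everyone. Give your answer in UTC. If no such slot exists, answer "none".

14:05

Chen in UTC: 10:40-12:10, 14:05-17:35 (add 7h to convert from UTC-7).
Wendy in UTC: 09:10-11:05, 13:05-18:00 (add 7h to convert from UTC-7).
Ulla in UTC: 12:05-15:35, 16:20-17:35 (add 7h to convert from UTC-7).
Zane in UTC: 09:35-10:25, 12:35-16:25, 16:40-18:00 (subtract 5h to convert from UTC+5).
Jamal in UTC: 13:40-18:00 (subtract 1h to convert from UTC+1).
Hamid in UTC: 12:40-18:00 (add 2h to convert from UTC-2).
Chen ∩ Wendy: 10:40-11:05, 14:05-17:35.
Chen ∩ Wendy ∩ Ulla: 14:05-15:35, 16:20-17:35.
Chen ∩ Wendy ∩ Ulla ∩ Zane: 14:05-15:35, 16:20-16:25, 16:40-17:35.
Chen ∩ Wendy ∩ Ulla ∩ Zane ∩ Jamal: 14:05-15:35, 16:20-16:25, 16:40-17:35.
Chen ∩ Wendy ∩ Ulla ∩ Zane ∩ Jamal ∩ Hamid: 14:05-15:35, 16:20-16:25, 16:40-17:35.
Those are the intersection windows.
The first common window of at least 25 minutes is 14:05-15:35, so the earliest start is 14:05.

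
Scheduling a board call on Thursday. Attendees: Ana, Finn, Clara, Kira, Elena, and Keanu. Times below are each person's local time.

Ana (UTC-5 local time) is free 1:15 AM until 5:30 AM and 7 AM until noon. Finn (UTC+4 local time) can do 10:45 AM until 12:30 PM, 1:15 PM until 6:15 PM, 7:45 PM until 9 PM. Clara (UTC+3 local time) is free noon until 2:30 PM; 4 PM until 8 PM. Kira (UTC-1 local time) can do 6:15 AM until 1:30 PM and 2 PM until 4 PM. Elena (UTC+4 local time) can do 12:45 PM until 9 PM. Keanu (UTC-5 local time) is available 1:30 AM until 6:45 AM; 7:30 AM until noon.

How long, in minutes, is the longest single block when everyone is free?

75

Ana in UTC: 06:15-10:30, 12:00-17:00 (add 5h to convert from UTC-5).
Finn in UTC: 06:45-08:30, 09:15-14:15, 15:45-17:00 (subtract 4h to convert from UTC+4).
Clara in UTC: 09:00-11:30, 13:00-17:00 (subtract 3h to convert from UTC+3).
Kira in UTC: 07:15-14:30, 15:00-17:00 (add 1h to convert from UTC-1).
Elena in UTC: 08:45-17:00 (subtract 4h to convert from UTC+4).
Keanu in UTC: 06:30-11:45, 12:30-17:00 (add 5h to convert from UTC-5).
Ana ∩ Finn: 06:45-08:30, 09:15-10:30, 12:00-14:15, 15:45-17:00.
Ana ∩ Finn ∩ Clara: 09:15-10:30, 13:00-14:15, 15:45-17:00.
Ana ∩ Finn ∩ Clara ∩ Kira: 09:15-10:30, 13:00-14:15, 15:45-17:00.
Ana ∩ Finn ∩ Clara ∩ Kira ∩ Elena: 09:15-10:30, 13:00-14:15, 15:45-17:00.
Ana ∩ Finn ∩ Clara ∩ Kira ∩ Elena ∩ Keanu: 09:15-10:30, 13:00-14:15, 15:45-17:00.
The longest is 09:15-10:30 at 75 minutes.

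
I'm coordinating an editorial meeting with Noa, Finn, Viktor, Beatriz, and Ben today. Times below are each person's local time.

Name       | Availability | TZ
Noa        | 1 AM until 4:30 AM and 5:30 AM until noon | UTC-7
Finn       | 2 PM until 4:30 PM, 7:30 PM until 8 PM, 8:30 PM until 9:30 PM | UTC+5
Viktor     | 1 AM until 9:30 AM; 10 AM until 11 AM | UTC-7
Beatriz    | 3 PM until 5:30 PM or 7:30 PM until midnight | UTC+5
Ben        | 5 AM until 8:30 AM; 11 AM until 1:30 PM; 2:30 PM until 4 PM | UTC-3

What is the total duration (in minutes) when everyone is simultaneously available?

Noa in UTC: 08:00-11:30, 12:30-19:00 (add 7h to convert from UTC-7).
Finn in UTC: 09:00-11:30, 14:30-15:00, 15:30-16:30 (subtract 5h to convert from UTC+5).
Viktor in UTC: 08:00-16:30, 17:00-18:00 (add 7h to convert from UTC-7).
Beatriz in UTC: 10:00-12:30, 14:30-19:00 (subtract 5h to convert from UTC+5).
Ben in UTC: 08:00-11:30, 14:00-16:30, 17:30-19:00 (add 3h to convert from UTC-3).
Noa ∩ Finn: 09:00-11:30, 14:30-15:00, 15:30-16:30.
Noa ∩ Finn ∩ Viktor: 09:00-11:30, 14:30-15:00, 15:30-16:30.
Noa ∩ Finn ∩ Viktor ∩ Beatriz: 10:00-11:30, 14:30-15:00, 15:30-16:30.
Noa ∩ Finn ∩ Viktor ∩ Beatriz ∩ Ben: 10:00-11:30, 14:30-15:00, 15:30-16:30.
Summing the common windows: 90 + 30 + 60 = 180 minutes.

180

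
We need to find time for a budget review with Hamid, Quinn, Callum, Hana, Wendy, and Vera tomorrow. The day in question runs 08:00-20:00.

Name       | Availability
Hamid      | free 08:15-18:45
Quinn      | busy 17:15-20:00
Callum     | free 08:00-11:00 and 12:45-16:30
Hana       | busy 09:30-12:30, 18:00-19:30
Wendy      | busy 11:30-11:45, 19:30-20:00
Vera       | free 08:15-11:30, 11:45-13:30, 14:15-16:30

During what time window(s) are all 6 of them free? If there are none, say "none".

08:15-09:30, 12:45-13:30, 14:15-16:30

Hamid free: 08:15-18:45.
Quinn free: 08:00-17:15 (invert busy blocks within the working day).
Callum free: 08:00-11:00, 12:45-16:30.
Hana free: 08:00-09:30, 12:30-18:00, 19:30-20:00 (invert busy blocks within the working day).
Wendy free: 08:00-11:30, 11:45-19:30 (invert busy blocks within the working day).
Vera free: 08:15-11:30, 11:45-13:30, 14:15-16:30.
Hamid ∩ Quinn: 08:15-17:15.
Hamid ∩ Quinn ∩ Callum: 08:15-11:00, 12:45-16:30.
Hamid ∩ Quinn ∩ Callum ∩ Hana: 08:15-09:30, 12:45-16:30.
Hamid ∩ Quinn ∩ Callum ∩ Hana ∩ Wendy: 08:15-09:30, 12:45-16:30.
Hamid ∩ Quinn ∩ Callum ∩ Hana ∩ Wendy ∩ Vera: 08:15-09:30, 12:45-13:30, 14:15-16:30.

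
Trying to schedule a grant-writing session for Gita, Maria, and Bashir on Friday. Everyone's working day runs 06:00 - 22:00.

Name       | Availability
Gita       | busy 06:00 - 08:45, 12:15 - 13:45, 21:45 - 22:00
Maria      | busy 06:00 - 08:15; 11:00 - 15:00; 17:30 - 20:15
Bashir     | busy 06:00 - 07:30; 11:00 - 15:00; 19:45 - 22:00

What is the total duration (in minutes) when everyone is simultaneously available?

Gita free: 08:45-12:15, 13:45-21:45 (invert busy blocks within the working day).
Maria free: 08:15-11:00, 15:00-17:30, 20:15-22:00 (invert busy blocks within the working day).
Bashir free: 07:30-11:00, 15:00-19:45 (invert busy blocks within the working day).
Gita ∩ Maria: 08:45-11:00, 15:00-17:30, 20:15-21:45.
Gita ∩ Maria ∩ Bashir: 08:45-11:00, 15:00-17:30.
Summing the common windows: 135 + 150 = 285 minutes.

285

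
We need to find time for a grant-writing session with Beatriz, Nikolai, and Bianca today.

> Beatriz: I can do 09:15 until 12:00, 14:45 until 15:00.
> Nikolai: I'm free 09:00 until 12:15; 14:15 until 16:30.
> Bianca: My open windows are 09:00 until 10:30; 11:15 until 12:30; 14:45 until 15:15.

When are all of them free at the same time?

Beatriz ∩ Nikolai: 09:15-12:00, 14:45-15:00.
Beatriz ∩ Nikolai ∩ Bianca: 09:15-10:30, 11:15-12:00, 14:45-15:00.

09:15-10:30, 11:15-12:00, 14:45-15:00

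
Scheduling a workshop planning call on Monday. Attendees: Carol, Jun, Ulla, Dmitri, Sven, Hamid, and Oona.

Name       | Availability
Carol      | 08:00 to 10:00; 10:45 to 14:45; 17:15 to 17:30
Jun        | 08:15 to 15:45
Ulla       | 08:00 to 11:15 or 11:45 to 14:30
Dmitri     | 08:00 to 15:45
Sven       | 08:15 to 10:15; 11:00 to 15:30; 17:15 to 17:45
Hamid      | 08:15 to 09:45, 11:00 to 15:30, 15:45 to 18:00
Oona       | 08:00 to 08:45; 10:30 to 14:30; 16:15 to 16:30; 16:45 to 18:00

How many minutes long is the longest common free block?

165

Carol ∩ Jun: 08:15-10:00, 10:45-14:45.
Carol ∩ Jun ∩ Ulla: 08:15-10:00, 10:45-11:15, 11:45-14:30.
Carol ∩ Jun ∩ Ulla ∩ Dmitri: 08:15-10:00, 10:45-11:15, 11:45-14:30.
Carol ∩ Jun ∩ Ulla ∩ Dmitri ∩ Sven: 08:15-10:00, 11:00-11:15, 11:45-14:30.
Carol ∩ Jun ∩ Ulla ∩ Dmitri ∩ Sven ∩ Hamid: 08:15-09:45, 11:00-11:15, 11:45-14:30.
Carol ∩ Jun ∩ Ulla ∩ Dmitri ∩ Sven ∩ Hamid ∩ Oona: 08:15-08:45, 11:00-11:15, 11:45-14:30.
The longest is 11:45-14:30 at 165 minutes.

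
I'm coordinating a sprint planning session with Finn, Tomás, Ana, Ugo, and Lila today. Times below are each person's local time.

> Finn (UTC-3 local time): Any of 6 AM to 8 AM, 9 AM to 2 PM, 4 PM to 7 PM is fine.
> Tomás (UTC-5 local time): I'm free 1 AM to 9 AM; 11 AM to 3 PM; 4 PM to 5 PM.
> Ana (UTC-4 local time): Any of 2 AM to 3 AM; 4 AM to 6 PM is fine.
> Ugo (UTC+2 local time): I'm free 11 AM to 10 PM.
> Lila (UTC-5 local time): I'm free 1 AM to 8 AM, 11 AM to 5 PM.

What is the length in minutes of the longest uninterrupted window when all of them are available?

120

Finn in UTC: 09:00-11:00, 12:00-17:00, 19:00-22:00 (add 3h to convert from UTC-3).
Tomás in UTC: 06:00-14:00, 16:00-20:00, 21:00-22:00 (add 5h to convert from UTC-5).
Ana in UTC: 06:00-07:00, 08:00-22:00 (add 4h to convert from UTC-4).
Ugo in UTC: 09:00-20:00 (subtract 2h to convert from UTC+2).
Lila in UTC: 06:00-13:00, 16:00-22:00 (add 5h to convert from UTC-5).
Finn ∩ Tomás: 09:00-11:00, 12:00-14:00, 16:00-17:00, 19:00-20:00, 21:00-22:00.
Finn ∩ Tomás ∩ Ana: 09:00-11:00, 12:00-14:00, 16:00-17:00, 19:00-20:00, 21:00-22:00.
Finn ∩ Tomás ∩ Ana ∩ Ugo: 09:00-11:00, 12:00-14:00, 16:00-17:00, 19:00-20:00.
Finn ∩ Tomás ∩ Ana ∩ Ugo ∩ Lila: 09:00-11:00, 12:00-13:00, 16:00-17:00, 19:00-20:00.
The longest is 09:00-11:00 at 120 minutes.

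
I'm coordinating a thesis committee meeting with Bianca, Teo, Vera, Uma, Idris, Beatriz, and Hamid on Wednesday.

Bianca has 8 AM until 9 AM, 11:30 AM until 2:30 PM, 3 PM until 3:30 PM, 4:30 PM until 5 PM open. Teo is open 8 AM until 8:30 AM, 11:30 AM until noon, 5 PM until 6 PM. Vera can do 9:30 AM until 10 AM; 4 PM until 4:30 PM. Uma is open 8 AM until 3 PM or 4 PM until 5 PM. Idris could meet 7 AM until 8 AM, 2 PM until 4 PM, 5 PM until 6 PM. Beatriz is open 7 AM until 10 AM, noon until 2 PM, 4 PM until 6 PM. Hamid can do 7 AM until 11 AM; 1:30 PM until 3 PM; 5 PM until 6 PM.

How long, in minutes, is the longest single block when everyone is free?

Bianca ∩ Teo: 08:00-08:30, 11:30-12:00.
Bianca ∩ Teo ∩ Vera: ∅.
Bianca ∩ Teo ∩ Vera ∩ Uma: ∅.
Bianca ∩ Teo ∩ Vera ∩ Uma ∩ Idris: ∅.
Bianca ∩ Teo ∩ Vera ∩ Uma ∩ Idris ∩ Beatriz: ∅.
Bianca ∩ Teo ∩ Vera ∩ Uma ∩ Idris ∩ Beatriz ∩ Hamid: ∅.
There is no time when everyone is free.
No common window exists, so the longest block is 0 minutes.

0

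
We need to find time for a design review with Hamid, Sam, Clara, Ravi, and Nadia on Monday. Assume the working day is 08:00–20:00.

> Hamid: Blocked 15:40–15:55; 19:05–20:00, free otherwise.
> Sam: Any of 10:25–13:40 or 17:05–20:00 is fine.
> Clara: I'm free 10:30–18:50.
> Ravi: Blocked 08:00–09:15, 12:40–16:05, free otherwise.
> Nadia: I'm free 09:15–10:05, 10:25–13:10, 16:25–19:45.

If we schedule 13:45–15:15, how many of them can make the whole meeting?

2

Hamid free: 08:00-15:40, 15:55-19:05 (invert busy blocks within the working day).
Sam free: 10:25-13:40, 17:05-20:00.
Clara free: 10:30-18:50.
Ravi free: 09:15-12:40, 16:05-20:00 (invert busy blocks within the working day).
Nadia free: 09:15-10:05, 10:25-13:10, 16:25-19:45.
Hamid and Clara can make the full 13:45-15:15 slot — that's 2.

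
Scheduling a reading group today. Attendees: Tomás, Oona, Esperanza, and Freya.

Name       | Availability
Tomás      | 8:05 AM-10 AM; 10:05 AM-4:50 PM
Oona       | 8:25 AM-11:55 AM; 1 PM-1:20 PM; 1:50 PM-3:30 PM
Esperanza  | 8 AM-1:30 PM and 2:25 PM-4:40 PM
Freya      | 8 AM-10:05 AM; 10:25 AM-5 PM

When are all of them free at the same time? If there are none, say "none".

Tomás ∩ Oona: 08:25-10:00, 10:05-11:55, 13:00-13:20, 13:50-15:30.
Tomás ∩ Oona ∩ Esperanza: 08:25-10:00, 10:05-11:55, 13:00-13:20, 14:25-15:30.
Tomás ∩ Oona ∩ Esperanza ∩ Freya: 08:25-10:00, 10:25-11:55, 13:00-13:20, 14:25-15:30.
So the common availability across everyone is 08:25-10:00, 10:25-11:55, 13:00-13:20, 14:25-15:30.

08:25-10:00, 10:25-11:55, 13:00-13:20, 14:25-15:30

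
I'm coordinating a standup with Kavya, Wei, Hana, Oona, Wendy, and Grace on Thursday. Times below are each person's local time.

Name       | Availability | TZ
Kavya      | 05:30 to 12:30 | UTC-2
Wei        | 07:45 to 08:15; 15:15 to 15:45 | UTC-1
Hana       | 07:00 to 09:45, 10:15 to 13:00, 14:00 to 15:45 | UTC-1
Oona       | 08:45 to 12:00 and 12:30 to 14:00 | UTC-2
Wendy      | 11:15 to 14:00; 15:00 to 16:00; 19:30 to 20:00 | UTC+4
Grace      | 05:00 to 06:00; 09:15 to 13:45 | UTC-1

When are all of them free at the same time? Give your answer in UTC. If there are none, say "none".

none

Kavya in UTC: 07:30-14:30 (add 2h to convert from UTC-2).
Wei in UTC: 08:45-09:15, 16:15-16:45 (add 1h to convert from UTC-1).
Hana in UTC: 08:00-10:45, 11:15-14:00, 15:00-16:45 (add 1h to convert from UTC-1).
Oona in UTC: 10:45-14:00, 14:30-16:00 (add 2h to convert from UTC-2).
Wendy in UTC: 07:15-10:00, 11:00-12:00, 15:30-16:00 (subtract 4h to convert from UTC+4).
Grace in UTC: 06:00-07:00, 10:15-14:45 (add 1h to convert from UTC-1).
Kavya ∩ Wei: 08:45-09:15.
Kavya ∩ Wei ∩ Hana: 08:45-09:15.
Kavya ∩ Wei ∩ Hana ∩ Oona: ∅.
Kavya ∩ Wei ∩ Hana ∩ Oona ∩ Wendy: ∅.
Kavya ∩ Wei ∩ Hana ∩ Oona ∩ Wendy ∩ Grace: ∅.
There is no time when everyone is free.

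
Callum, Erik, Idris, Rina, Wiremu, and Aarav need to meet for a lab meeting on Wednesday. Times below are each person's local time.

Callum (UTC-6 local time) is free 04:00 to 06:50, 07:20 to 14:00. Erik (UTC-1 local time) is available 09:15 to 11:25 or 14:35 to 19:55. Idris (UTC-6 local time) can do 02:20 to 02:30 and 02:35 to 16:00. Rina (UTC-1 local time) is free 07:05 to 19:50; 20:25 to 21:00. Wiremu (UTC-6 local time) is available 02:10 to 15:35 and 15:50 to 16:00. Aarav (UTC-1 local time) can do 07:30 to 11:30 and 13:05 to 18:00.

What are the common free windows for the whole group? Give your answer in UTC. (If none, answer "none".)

Callum in UTC: 10:00-12:50, 13:20-20:00 (add 6h to convert from UTC-6).
Erik in UTC: 10:15-12:25, 15:35-20:55 (add 1h to convert from UTC-1).
Idris in UTC: 08:20-08:30, 08:35-22:00 (add 6h to convert from UTC-6).
Rina in UTC: 08:05-20:50, 21:25-22:00 (add 1h to convert from UTC-1).
Wiremu in UTC: 08:10-21:35, 21:50-22:00 (add 6h to convert from UTC-6).
Aarav in UTC: 08:30-12:30, 14:05-19:00 (add 1h to convert from UTC-1).
Callum ∩ Erik: 10:15-12:25, 15:35-20:00.
Callum ∩ Erik ∩ Idris: 10:15-12:25, 15:35-20:00.
Callum ∩ Erik ∩ Idris ∩ Rina: 10:15-12:25, 15:35-20:00.
Callum ∩ Erik ∩ Idris ∩ Rina ∩ Wiremu: 10:15-12:25, 15:35-20:00.
Callum ∩ Erik ∩ Idris ∩ Rina ∩ Wiremu ∩ Aarav: 10:15-12:25, 15:35-19:00.
So the common availability across everyone is 10:15-12:25, 15:35-19:00.

10:15-12:25, 15:35-19:00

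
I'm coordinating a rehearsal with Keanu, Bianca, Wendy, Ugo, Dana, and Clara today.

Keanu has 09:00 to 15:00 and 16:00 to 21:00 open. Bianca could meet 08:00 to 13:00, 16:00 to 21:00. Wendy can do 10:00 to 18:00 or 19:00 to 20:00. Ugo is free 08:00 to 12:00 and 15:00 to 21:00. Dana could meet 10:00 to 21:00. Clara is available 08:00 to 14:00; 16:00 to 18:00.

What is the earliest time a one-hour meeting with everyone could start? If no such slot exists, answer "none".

10:00

Keanu ∩ Bianca: 09:00-13:00, 16:00-21:00.
Keanu ∩ Bianca ∩ Wendy: 10:00-13:00, 16:00-18:00, 19:00-20:00.
Keanu ∩ Bianca ∩ Wendy ∩ Ugo: 10:00-12:00, 16:00-18:00, 19:00-20:00.
Keanu ∩ Bianca ∩ Wendy ∩ Ugo ∩ Dana: 10:00-12:00, 16:00-18:00, 19:00-20:00.
Keanu ∩ Bianca ∩ Wendy ∩ Ugo ∩ Dana ∩ Clara: 10:00-12:00, 16:00-18:00.
Those are the intersection windows.
The first common window of at least 60 minutes is 10:00-12:00, so the earliest start is 10:00.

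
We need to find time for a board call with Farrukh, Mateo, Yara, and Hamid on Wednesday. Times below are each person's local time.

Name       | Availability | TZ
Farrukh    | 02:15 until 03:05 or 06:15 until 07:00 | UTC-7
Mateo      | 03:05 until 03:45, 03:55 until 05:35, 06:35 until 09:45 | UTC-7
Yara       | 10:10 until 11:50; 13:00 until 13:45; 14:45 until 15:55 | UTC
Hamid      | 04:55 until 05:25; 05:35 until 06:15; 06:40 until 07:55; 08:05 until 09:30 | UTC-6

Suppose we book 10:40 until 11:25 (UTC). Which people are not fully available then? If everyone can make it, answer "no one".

Farrukh, Hamid, Mateo

Farrukh in UTC: 09:15-10:05, 13:15-14:00 (add 7h to convert from UTC-7).
Mateo in UTC: 10:05-10:45, 10:55-12:35, 13:35-16:45 (add 7h to convert from UTC-7).
Yara in UTC: 10:10-11:50, 13:00-13:45, 14:45-15:55.
Hamid in UTC: 10:55-11:25, 11:35-12:15, 12:40-13:55, 14:05-15:30 (add 6h to convert from UTC-6).
Farrukh: not fully free for 10:40-11:25. Mateo: not fully free for 10:40-11:25. Yara: free for 10:40-11:25. Hamid: not fully free for 10:40-11:25.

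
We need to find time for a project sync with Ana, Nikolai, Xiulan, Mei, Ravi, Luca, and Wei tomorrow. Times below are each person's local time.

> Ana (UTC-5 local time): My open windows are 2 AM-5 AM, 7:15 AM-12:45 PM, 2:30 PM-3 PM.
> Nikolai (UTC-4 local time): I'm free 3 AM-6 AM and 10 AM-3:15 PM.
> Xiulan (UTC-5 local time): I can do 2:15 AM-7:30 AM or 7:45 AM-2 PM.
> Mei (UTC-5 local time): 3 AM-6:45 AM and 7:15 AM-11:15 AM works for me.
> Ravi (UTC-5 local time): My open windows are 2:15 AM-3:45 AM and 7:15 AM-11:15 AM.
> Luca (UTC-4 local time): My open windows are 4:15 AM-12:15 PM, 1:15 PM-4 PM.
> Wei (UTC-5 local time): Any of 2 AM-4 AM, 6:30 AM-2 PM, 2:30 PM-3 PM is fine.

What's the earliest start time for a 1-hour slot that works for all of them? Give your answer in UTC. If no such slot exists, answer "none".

14:00

Ana in UTC: 07:00-10:00, 12:15-17:45, 19:30-20:00 (add 5h to convert from UTC-5).
Nikolai in UTC: 07:00-10:00, 14:00-19:15 (add 4h to convert from UTC-4).
Xiulan in UTC: 07:15-12:30, 12:45-19:00 (add 5h to convert from UTC-5).
Mei in UTC: 08:00-11:45, 12:15-16:15 (add 5h to convert from UTC-5).
Ravi in UTC: 07:15-08:45, 12:15-16:15 (add 5h to convert from UTC-5).
Luca in UTC: 08:15-16:15, 17:15-20:00 (add 4h to convert from UTC-4).
Wei in UTC: 07:00-09:00, 11:30-19:00, 19:30-20:00 (add 5h to convert from UTC-5).
Ana ∩ Nikolai: 07:00-10:00, 14:00-17:45.
Ana ∩ Nikolai ∩ Xiulan: 07:15-10:00, 14:00-17:45.
Ana ∩ Nikolai ∩ Xiulan ∩ Mei: 08:00-10:00, 14:00-16:15.
Ana ∩ Nikolai ∩ Xiulan ∩ Mei ∩ Ravi: 08:00-08:45, 14:00-16:15.
Ana ∩ Nikolai ∩ Xiulan ∩ Mei ∩ Ravi ∩ Luca: 08:15-08:45, 14:00-16:15.
Ana ∩ Nikolai ∩ Xiulan ∩ Mei ∩ Ravi ∩ Luca ∩ Wei: 08:15-08:45, 14:00-16:15.
So the common availability across everyone is 08:15-08:45, 14:00-16:15.
The first common window of at least 60 minutes is 14:00-16:15, so the earliest start is 14:00.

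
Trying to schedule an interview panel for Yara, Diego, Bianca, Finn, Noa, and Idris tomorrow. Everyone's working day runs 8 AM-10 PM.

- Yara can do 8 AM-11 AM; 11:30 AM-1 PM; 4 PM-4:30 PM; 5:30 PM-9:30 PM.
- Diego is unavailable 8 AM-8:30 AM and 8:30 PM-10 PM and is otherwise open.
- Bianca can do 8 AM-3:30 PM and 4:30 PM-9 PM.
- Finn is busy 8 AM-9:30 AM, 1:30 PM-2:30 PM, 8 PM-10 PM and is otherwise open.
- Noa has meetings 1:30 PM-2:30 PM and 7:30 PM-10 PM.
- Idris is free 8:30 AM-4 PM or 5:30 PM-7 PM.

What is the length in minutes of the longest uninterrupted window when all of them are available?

90

Yara free: 08:00-11:00, 11:30-13:00, 16:00-16:30, 17:30-21:30.
Diego free: 08:30-20:30 (invert busy blocks within the working day).
Bianca free: 08:00-15:30, 16:30-21:00.
Finn free: 09:30-13:30, 14:30-20:00 (invert busy blocks within the working day).
Noa free: 08:00-13:30, 14:30-19:30 (invert busy blocks within the working day).
Idris free: 08:30-16:00, 17:30-19:00.
Yara ∩ Diego: 08:30-11:00, 11:30-13:00, 16:00-16:30, 17:30-20:30.
Yara ∩ Diego ∩ Bianca: 08:30-11:00, 11:30-13:00, 17:30-20:30.
Yara ∩ Diego ∩ Bianca ∩ Finn: 09:30-11:00, 11:30-13:00, 17:30-20:00.
Yara ∩ Diego ∩ Bianca ∩ Finn ∩ Noa: 09:30-11:00, 11:30-13:00, 17:30-19:30.
Yara ∩ Diego ∩ Bianca ∩ Finn ∩ Noa ∩ Idris: 09:30-11:00, 11:30-13:00, 17:30-19:00.
The longest is 09:30-11:00 at 90 minutes.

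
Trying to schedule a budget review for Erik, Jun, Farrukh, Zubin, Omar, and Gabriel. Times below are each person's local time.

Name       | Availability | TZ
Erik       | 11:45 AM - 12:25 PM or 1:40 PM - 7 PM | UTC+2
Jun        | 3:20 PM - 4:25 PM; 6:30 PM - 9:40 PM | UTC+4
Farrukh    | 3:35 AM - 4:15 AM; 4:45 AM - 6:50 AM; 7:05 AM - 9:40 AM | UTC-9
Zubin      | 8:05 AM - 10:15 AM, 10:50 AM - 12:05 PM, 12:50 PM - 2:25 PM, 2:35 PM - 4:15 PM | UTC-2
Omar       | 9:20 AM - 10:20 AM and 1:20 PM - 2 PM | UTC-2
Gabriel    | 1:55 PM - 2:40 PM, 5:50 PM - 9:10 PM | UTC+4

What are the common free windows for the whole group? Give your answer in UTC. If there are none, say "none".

Erik in UTC: 09:45-10:25, 11:40-17:00 (subtract 2h to convert from UTC+2).
Jun in UTC: 11:20-12:25, 14:30-17:40 (subtract 4h to convert from UTC+4).
Farrukh in UTC: 12:35-13:15, 13:45-15:50, 16:05-18:40 (add 9h to convert from UTC-9).
Zubin in UTC: 10:05-12:15, 12:50-14:05, 14:50-16:25, 16:35-18:15 (add 2h to convert from UTC-2).
Omar in UTC: 11:20-12:20, 15:20-16:00 (add 2h to convert from UTC-2).
Gabriel in UTC: 09:55-10:40, 13:50-17:10 (subtract 4h to convert from UTC+4).
Erik ∩ Jun: 11:40-12:25, 14:30-17:00.
Erik ∩ Jun ∩ Farrukh: 14:30-15:50, 16:05-17:00.
Erik ∩ Jun ∩ Farrukh ∩ Zubin: 14:50-15:50, 16:05-16:25, 16:35-17:00.
Erik ∩ Jun ∩ Farrukh ∩ Zubin ∩ Omar: 15:20-15:50.
Erik ∩ Jun ∩ Farrukh ∩ Zubin ∩ Omar ∩ Gabriel: 15:20-15:50.
Those are the intersection windows.

15:20-15:50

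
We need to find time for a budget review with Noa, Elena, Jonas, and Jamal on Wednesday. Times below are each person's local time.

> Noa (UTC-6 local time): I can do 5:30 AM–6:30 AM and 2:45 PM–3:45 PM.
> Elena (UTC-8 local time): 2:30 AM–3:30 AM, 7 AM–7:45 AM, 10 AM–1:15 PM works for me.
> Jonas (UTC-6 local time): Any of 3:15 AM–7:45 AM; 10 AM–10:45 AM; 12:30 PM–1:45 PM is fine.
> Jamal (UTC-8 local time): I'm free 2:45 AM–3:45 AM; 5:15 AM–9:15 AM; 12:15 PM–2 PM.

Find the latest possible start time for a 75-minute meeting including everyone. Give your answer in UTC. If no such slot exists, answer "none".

none

Noa in UTC: 11:30-12:30, 20:45-21:45 (add 6h to convert from UTC-6).
Elena in UTC: 10:30-11:30, 15:00-15:45, 18:00-21:15 (add 8h to convert from UTC-8).
Jonas in UTC: 09:15-13:45, 16:00-16:45, 18:30-19:45 (add 6h to convert from UTC-6).
Jamal in UTC: 10:45-11:45, 13:15-17:15, 20:15-22:00 (add 8h to convert from UTC-8).
Noa ∩ Elena: 20:45-21:15.
Noa ∩ Elena ∩ Jonas: ∅.
Noa ∩ Elena ∩ Jonas ∩ Jamal: ∅.
There is no time when everyone is free.
No common window is at least 75 minutes long.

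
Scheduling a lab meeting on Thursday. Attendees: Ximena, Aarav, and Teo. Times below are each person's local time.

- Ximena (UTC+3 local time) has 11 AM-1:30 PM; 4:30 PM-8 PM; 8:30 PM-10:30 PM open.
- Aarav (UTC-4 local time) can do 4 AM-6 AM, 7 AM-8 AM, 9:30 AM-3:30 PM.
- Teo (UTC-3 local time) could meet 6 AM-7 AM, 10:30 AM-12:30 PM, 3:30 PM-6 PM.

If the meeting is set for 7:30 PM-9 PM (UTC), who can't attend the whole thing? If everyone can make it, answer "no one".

Aarav, Ximena

Ximena in UTC: 08:00-10:30, 13:30-17:00, 17:30-19:30 (subtract 3h to convert from UTC+3).
Aarav in UTC: 08:00-10:00, 11:00-12:00, 13:30-19:30 (add 4h to convert from UTC-4).
Teo in UTC: 09:00-10:00, 13:30-15:30, 18:30-21:00 (add 3h to convert from UTC-3).
Ximena: not fully free for 19:30-21:00. Aarav: not fully free for 19:30-21:00. Teo: free for 19:30-21:00.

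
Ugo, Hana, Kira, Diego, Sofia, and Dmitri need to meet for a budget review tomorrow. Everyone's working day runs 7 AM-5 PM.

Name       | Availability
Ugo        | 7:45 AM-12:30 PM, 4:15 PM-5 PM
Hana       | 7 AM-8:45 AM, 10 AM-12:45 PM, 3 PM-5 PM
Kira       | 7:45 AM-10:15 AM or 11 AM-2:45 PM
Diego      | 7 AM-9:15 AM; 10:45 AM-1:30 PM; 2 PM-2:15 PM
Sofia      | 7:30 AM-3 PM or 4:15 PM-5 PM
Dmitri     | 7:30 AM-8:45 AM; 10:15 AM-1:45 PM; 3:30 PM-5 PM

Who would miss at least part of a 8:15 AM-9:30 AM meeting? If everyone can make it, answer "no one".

Diego, Dmitri, Hana

Ugo: free for 08:15-09:30. Hana: not fully free for 08:15-09:30. Kira: free for 08:15-09:30. Diego: not fully free for 08:15-09:30. Sofia: free for 08:15-09:30. Dmitri: not fully free for 08:15-09:30.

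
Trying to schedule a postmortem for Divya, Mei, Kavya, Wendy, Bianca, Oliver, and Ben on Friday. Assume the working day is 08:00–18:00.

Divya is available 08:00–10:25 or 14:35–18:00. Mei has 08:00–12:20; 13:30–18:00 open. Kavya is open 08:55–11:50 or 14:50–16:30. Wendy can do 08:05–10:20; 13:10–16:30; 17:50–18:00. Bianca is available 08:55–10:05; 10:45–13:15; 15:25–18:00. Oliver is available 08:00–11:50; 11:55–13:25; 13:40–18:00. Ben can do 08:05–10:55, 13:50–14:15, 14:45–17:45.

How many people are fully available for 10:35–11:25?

Mei, Kavya, and Oliver can make the full 10:35-11:25 slot — that's 3.

3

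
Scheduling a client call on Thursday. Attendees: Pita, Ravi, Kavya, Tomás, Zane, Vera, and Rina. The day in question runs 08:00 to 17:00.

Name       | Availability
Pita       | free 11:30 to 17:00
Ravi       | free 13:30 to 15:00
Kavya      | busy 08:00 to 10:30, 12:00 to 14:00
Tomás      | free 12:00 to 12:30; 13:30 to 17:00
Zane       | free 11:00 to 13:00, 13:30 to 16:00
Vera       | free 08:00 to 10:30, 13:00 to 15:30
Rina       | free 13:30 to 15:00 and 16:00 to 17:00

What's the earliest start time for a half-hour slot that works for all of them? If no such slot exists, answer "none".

Pita free: 11:30-17:00.
Ravi free: 13:30-15:00.
Kavya free: 10:30-12:00, 14:00-17:00 (invert busy blocks within the working day).
Tomás free: 12:00-12:30, 13:30-17:00.
Zane free: 11:00-13:00, 13:30-16:00.
Vera free: 08:00-10:30, 13:00-15:30.
Rina free: 13:30-15:00, 16:00-17:00.
Pita ∩ Ravi: 13:30-15:00.
Pita ∩ Ravi ∩ Kavya: 14:00-15:00.
Pita ∩ Ravi ∩ Kavya ∩ Tomás: 14:00-15:00.
Pita ∩ Ravi ∩ Kavya ∩ Tomás ∩ Zane: 14:00-15:00.
Pita ∩ Ravi ∩ Kavya ∩ Tomás ∩ Zane ∩ Vera: 14:00-15:00.
Pita ∩ Ravi ∩ Kavya ∩ Tomás ∩ Zane ∩ Vera ∩ Rina: 14:00-15:00.
The first common window of at least 30 minutes is 14:00-15:00, so the earliest start is 14:00.

14:00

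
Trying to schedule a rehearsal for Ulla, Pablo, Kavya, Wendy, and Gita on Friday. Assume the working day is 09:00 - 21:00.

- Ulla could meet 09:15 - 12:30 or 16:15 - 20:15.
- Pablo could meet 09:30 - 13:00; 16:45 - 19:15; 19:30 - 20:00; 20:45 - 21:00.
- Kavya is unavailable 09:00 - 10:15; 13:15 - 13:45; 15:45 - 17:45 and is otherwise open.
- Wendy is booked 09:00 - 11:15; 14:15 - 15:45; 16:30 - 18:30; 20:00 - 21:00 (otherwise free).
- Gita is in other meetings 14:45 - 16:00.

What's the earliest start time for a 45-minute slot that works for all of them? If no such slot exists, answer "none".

11:15

Ulla free: 09:15-12:30, 16:15-20:15.
Pablo free: 09:30-13:00, 16:45-19:15, 19:30-20:00, 20:45-21:00.
Kavya free: 10:15-13:15, 13:45-15:45, 17:45-21:00 (invert busy blocks within the working day).
Wendy free: 11:15-14:15, 15:45-16:30, 18:30-20:00 (invert busy blocks within the working day).
Gita free: 09:00-14:45, 16:00-21:00 (invert busy blocks within the working day).
Ulla ∩ Pablo: 09:30-12:30, 16:45-19:15, 19:30-20:00.
Ulla ∩ Pablo ∩ Kavya: 10:15-12:30, 17:45-19:15, 19:30-20:00.
Ulla ∩ Pablo ∩ Kavya ∩ Wendy: 11:15-12:30, 18:30-19:15, 19:30-20:00.
Ulla ∩ Pablo ∩ Kavya ∩ Wendy ∩ Gita: 11:15-12:30, 18:30-19:15, 19:30-20:00.
So the common availability across everyone is 11:15-12:30, 18:30-19:15, 19:30-20:00.
The first common window of at least 45 minutes is 11:15-12:30, so the earliest start is 11:15.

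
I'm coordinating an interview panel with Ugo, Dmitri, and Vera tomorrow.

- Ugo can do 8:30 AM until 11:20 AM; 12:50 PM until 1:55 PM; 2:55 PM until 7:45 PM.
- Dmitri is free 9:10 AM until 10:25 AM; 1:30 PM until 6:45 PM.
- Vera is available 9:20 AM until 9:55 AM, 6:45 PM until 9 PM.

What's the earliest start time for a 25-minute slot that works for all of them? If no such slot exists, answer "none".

09:20

Ugo ∩ Dmitri: 09:10-10:25, 13:30-13:55, 14:55-18:45.
Ugo ∩ Dmitri ∩ Vera: 09:20-09:55.
Those are the intersection windows.
The first common window of at least 25 minutes is 09:20-09:55, so the earliest start is 09:20.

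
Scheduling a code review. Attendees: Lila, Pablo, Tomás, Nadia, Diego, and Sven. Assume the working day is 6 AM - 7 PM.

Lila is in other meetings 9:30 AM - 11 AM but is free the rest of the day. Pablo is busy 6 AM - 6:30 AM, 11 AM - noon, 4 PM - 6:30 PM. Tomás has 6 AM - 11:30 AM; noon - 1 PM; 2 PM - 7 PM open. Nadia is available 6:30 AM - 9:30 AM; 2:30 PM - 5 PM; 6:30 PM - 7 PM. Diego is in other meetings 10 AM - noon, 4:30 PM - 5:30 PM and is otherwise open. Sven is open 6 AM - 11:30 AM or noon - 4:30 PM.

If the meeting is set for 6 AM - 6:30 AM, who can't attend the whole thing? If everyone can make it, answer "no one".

Lila free: 06:00-09:30, 11:00-19:00 (invert busy blocks within the working day).
Pablo free: 06:30-11:00, 12:00-16:00, 18:30-19:00 (invert busy blocks within the working day).
Tomás free: 06:00-11:30, 12:00-13:00, 14:00-19:00.
Nadia free: 06:30-09:30, 14:30-17:00, 18:30-19:00.
Diego free: 06:00-10:00, 12:00-16:30, 17:30-19:00 (invert busy blocks within the working day).
Sven free: 06:00-11:30, 12:00-16:30.
Lila: free for 06:00-06:30. Pablo: not fully free for 06:00-06:30. Tomás: free for 06:00-06:30. Nadia: not fully free for 06:00-06:30. Diego: free for 06:00-06:30. Sven: free for 06:00-06:30.

Nadia, Pablo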